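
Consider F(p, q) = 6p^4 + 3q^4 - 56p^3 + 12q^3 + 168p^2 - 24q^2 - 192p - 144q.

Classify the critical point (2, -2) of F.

local maximum

The mixed partial ∂²F/∂p∂q is 0, so the Hessian at any point is diag(F_pp, F_qq) = diag(24(3p^2 - 14p + 14), 12(3q^2 + 6q - 4)).
At (2, -2): H = diag(-48, -48).
Both eigenvalues are negative, so H is negative definite: a local maximum.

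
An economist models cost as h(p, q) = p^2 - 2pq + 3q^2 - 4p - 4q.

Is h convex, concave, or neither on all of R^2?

h is quadratic, so its Hessian is the constant matrix H = [[2, -2], [-2, 6]].
det(H) = 8, tr(H) = 8.
det(H) > 0 and tr(H) > 0, so H is positive definite everywhere: convex.

convex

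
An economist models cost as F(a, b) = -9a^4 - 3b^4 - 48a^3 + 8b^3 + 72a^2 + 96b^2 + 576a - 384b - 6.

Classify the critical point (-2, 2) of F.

local minimum

The mixed partial ∂²F/∂a∂b is 0, so the Hessian at any point is diag(F_aa, F_bb) = diag(36(-3a^2 - 8a + 4), 12(-3b^2 + 4b + 16)).
At (-2, 2): H = diag(288, 144).
Both eigenvalues are positive, so H is positive definite: a local minimum.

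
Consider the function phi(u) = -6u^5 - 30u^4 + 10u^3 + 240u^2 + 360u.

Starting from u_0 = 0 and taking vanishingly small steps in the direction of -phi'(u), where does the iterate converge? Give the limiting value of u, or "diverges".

phi'(u) = -30(u - 2)(u + 1)(u + 2)(u + 3), so phi'(0) = 360.
Gradient descent moves in the -phi' direction, i.e. u is decreasing.
The nearest critical point in that direction is u = -1, where phi'' = 180 > 0 (a local minimum). The iterate converges there.

-1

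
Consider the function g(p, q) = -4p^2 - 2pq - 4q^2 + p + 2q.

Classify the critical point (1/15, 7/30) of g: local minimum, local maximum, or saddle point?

local maximum

The Hessian of g is constant: H = [[-8, -2], [-2, -8]].
det(H) = (-8)·(-8) − (-2)² = 60.
det(H) > 0 and tr(H) = -16 < 0, so H is negative definite and the point is a local maximum.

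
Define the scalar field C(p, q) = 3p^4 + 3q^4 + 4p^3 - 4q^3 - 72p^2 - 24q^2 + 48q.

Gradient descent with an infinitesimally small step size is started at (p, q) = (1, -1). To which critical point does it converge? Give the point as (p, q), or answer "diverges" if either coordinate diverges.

C is separable, so gradient descent decouples: p follows -∂C/∂p, q follows -∂C/∂q.
∂C/∂p = 12p(p - 3)(p + 4); at p=1 this is -120, so p increases.
∂C/∂q = 12(q - 2)(q - 1)(q + 2); at q=-1 this is 72, so q decreases.
p converges to its nearest critical value 3 (a local min of the p-part); q converges to -2. The iterate converges to (3, -2).

(3, -2)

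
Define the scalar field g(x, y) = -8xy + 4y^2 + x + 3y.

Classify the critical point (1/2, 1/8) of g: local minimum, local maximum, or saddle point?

The Hessian of g is constant: H = [[0, -8], [-8, 8]].
det(H) = 0·8 − (-8)² = -64.
Since det(H) < 0, H is indefinite and the critical point is a saddle point.

saddle point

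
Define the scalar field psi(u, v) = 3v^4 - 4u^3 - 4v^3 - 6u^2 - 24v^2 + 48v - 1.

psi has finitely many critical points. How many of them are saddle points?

psi separates as a function of u plus a function of v, so ∇psi=0 decouples.
∂psi/∂u = -12u(u + 1) = 0 at u ∈ {-1, 0}; ∂psi/∂v = 12(v - 2)(v - 1)(v + 2) = 0 at v ∈ {-2, 1, 2}.
The Hessian is diagonal: diag(psi_uu, psi_vv). Second derivatives: psi_uu(-1)=12, psi_uu(0)=-12; psi_vv(-2)=144, psi_vv(1)=-36, psi_vv(2)=48.
Saddle points occur where the two diagonal entries have opposite signs: (-1, 1), (0, -2), (0, 2). Count: 3.

3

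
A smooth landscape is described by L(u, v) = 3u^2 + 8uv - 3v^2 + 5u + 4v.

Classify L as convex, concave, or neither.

L is quadratic, so its Hessian is the constant matrix H = [[6, 8], [8, -6]].
det(H) = -100, tr(H) = 0.
det(H) < 0, so H is indefinite: neither convex nor concave.

neither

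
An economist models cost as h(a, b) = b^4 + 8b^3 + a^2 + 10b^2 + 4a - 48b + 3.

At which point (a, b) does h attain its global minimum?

h(a,b) separates as P(a) + Q(b) + 3, so its minimum is min P + min Q + 3.
P'(a) = 2a + 4 vanishes at a ∈ {-2}; Q'(b) = 4(b - 1)(b + 3)(b + 4) vanishes at b ∈ {-4, -3, 1}.
Local minima of P (where P''>0): P(-2)=-4. Local minima of Q: Q(-4)=96, Q(1)=-29.
So the global minimum of h is P(-2) + Q(1) + 3 = -4 − 29 + 3 = -30, attained at (-2, 1).

(-2, 1)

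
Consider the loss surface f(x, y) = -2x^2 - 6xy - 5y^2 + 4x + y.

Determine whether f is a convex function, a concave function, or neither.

f is quadratic, so its Hessian is the constant matrix H = [[-4, -6], [-6, -10]].
det(H) = 4, tr(H) = -14.
det(H) > 0 and tr(H) < 0, so H is negative definite everywhere: concave.

concave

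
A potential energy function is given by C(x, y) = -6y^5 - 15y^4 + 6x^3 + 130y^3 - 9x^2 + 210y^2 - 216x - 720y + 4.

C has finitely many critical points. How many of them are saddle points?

4

C separates as a function of x plus a function of y, so ∇C=0 decouples.
∂C/∂x = 18(x - 4)(x + 3) = 0 at x ∈ {-3, 4}; ∂C/∂y = -30(y - 3)(y - 1)(y + 2)(y + 4) = 0 at y ∈ {-4, -2, 1, 3}.
The Hessian is diagonal: diag(C_xx, C_yy). Second derivatives: C_xx(-3)=-126, C_xx(4)=126; C_yy(-4)=2100, C_yy(-2)=-900, C_yy(1)=900, C_yy(3)=-2100.
Saddle points occur where the two diagonal entries have opposite signs: (-3, -4), (-3, 1), (4, -2), (4, 3). Count: 4.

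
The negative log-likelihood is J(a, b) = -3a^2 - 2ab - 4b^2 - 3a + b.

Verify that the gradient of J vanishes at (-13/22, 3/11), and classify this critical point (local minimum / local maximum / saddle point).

local maximum

∇J = (-6a - 2b - 3, -2a - 8b + 1); substituting (-13/22, 3/11) gives ∇J = (0, 0), so (-13/22, 3/11) is indeed a critical point.
The Hessian of J is constant: H = [[-6, -2], [-2, -8]].
det(H) = (-6)·(-8) − (-2)² = 44.
det(H) > 0 and tr(H) = -14 < 0, so H is negative definite and the point is a local maximum.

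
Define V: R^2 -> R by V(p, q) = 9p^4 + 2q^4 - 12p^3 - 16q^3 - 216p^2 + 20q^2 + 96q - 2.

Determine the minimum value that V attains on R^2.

V(p,q) separates as A(p) + B(q) − 2, so its minimum is min A + min B − 2.
A'(p) = 36p(p - 4)(p + 3) vanishes at p ∈ {-3, 0, 4}; B'(q) = 8(q - 4)(q - 3)(q + 1) vanishes at q ∈ {-1, 3, 4}.
Local minima of A (where A''>0): A(-3)=-891, A(4)=-1920. Local minima of B: B(-1)=-58, B(4)=192.
So the global minimum of V is A(4) + B(-1) − 2 = -1920 − 58 − 2 = -1980, attained at (4, -1).

-1980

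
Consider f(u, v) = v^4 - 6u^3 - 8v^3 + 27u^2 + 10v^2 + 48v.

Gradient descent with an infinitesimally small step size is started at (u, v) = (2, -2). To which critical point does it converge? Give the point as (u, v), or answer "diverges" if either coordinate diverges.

f is separable, so gradient descent decouples: u follows -∂f/∂u, v follows -∂f/∂v.
∂f/∂u = -18u(u - 3); at u=2 this is 36, so u decreases.
∂f/∂v = 4(v - 4)(v - 3)(v + 1); at v=-2 this is -120, so v increases.
u converges to its nearest critical value 0 (a local min of the u-part); v converges to -1. The iterate converges to (0, -1).

(0, -1)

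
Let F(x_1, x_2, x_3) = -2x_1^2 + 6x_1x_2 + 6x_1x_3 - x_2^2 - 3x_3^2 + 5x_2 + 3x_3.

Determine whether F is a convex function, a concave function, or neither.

F is quadratic, so its Hessian is the constant matrix H = [[-4, 6, 6], [6, -2, 0], [6, 0, -6]].
Leading principal minors: -4, -28, 240.
Neither pattern holds ⇒ H is indefinite ⇒ neither convex nor concave.

neither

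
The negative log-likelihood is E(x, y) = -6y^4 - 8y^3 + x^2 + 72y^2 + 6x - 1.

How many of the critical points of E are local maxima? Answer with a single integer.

E separates as a function of x plus a function of y, so ∇E=0 decouples.
∂E/∂x = 2(x + 3) = 0 at x ∈ {-3}; ∂E/∂y = -24y(y - 2)(y + 3) = 0 at y ∈ {-3, 0, 2}.
The Hessian is diagonal: diag(E_xx, E_yy). Second derivatives: E_xx(-3)=2; E_yy(-3)=-360, E_yy(0)=144, E_yy(2)=-240.
Local maxima occur where both diagonal entries negative: none. Count: 0.

0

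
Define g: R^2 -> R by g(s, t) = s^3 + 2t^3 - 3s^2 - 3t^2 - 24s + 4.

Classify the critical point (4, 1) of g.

local minimum

The mixed partial ∂²g/∂s∂t is 0, so the Hessian at any point is diag(g_ss, g_tt) = diag(6(s - 1), 6(2t - 1)).
At (4, 1): H = diag(18, 6).
Both eigenvalues are positive, so H is positive definite: a local minimum.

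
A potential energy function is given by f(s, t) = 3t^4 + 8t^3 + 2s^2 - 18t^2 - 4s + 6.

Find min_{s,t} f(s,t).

-131

f(s,t) separates as P(s) + Q(t) + 6, so its minimum is min P + min Q + 6.
P'(s) = 4s - 4 vanishes at s ∈ {1}; Q'(t) = 12t(t - 1)(t + 3) vanishes at t ∈ {-3, 0, 1}.
Local minima of P (where P''>0): P(1)=-2. Local minima of Q: Q(-3)=-135, Q(1)=-7.
So the global minimum of f is P(1) + Q(-3) + 6 = -2 − 135 + 6 = -131, attained at (1, -3).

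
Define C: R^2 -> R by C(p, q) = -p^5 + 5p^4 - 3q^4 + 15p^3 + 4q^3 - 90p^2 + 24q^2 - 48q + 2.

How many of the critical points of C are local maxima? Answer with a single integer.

C separates as a function of p plus a function of q, so ∇C=0 decouples.
∂C/∂p = -5p(p - 4)(p - 3)(p + 3) = 0 at p ∈ {-3, 0, 3, 4}; ∂C/∂q = -12(q - 2)(q - 1)(q + 2) = 0 at q ∈ {-2, 1, 2}.
The Hessian is diagonal: diag(C_pp, C_qq). Second derivatives: C_pp(-3)=630, C_pp(0)=-180, C_pp(3)=90, C_pp(4)=-140; C_qq(-2)=-144, C_qq(1)=36, C_qq(2)=-48.
Local maxima occur where both diagonal entries negative: (0, -2), (0, 2), (4, -2), (4, 2). Count: 4.

4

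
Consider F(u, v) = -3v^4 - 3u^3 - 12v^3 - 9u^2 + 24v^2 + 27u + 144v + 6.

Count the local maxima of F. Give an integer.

2

F separates as a function of u plus a function of v, so ∇F=0 decouples.
∂F/∂u = -9(u - 1)(u + 3) = 0 at u ∈ {-3, 1}; ∂F/∂v = -12(v - 2)(v + 2)(v + 3) = 0 at v ∈ {-3, -2, 2}.
The Hessian is diagonal: diag(F_uu, F_vv). Second derivatives: F_uu(-3)=36, F_uu(1)=-36; F_vv(-3)=-60, F_vv(-2)=48, F_vv(2)=-240.
Local maxima occur where both diagonal entries negative: (1, -3), (1, 2). Count: 2.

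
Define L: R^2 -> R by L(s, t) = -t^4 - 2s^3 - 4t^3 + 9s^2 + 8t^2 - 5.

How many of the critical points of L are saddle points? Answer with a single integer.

L separates as a function of s plus a function of t, so ∇L=0 decouples.
∂L/∂s = -6s(s - 3) = 0 at s ∈ {0, 3}; ∂L/∂t = -4t(t - 1)(t + 4) = 0 at t ∈ {-4, 0, 1}.
The Hessian is diagonal: diag(L_ss, L_tt). Second derivatives: L_ss(0)=18, L_ss(3)=-18; L_tt(-4)=-80, L_tt(0)=16, L_tt(1)=-20.
Saddle points occur where the two diagonal entries have opposite signs: (0, -4), (0, 1), (3, 0). Count: 3.

3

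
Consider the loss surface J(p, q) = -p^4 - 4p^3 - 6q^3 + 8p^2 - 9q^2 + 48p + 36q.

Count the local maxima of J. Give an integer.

2

J separates as a function of p plus a function of q, so ∇J=0 decouples.
∂J/∂p = -4(p - 2)(p + 2)(p + 3) = 0 at p ∈ {-3, -2, 2}; ∂J/∂q = -18(q - 1)(q + 2) = 0 at q ∈ {-2, 1}.
The Hessian is diagonal: diag(J_pp, J_qq). Second derivatives: J_pp(-3)=-20, J_pp(-2)=16, J_pp(2)=-80; J_qq(-2)=54, J_qq(1)=-54.
Local maxima occur where both diagonal entries negative: (-3, 1), (2, 1). Count: 2.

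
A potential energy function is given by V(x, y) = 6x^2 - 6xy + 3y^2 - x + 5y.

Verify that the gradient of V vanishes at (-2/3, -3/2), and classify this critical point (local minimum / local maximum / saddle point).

∇V = (12x - 6y - 1, -6x + 6y + 5); substituting (-2/3, -3/2) gives ∇V = (0, 0), so (-2/3, -3/2) is indeed a critical point.
The Hessian of V is constant: H = [[12, -6], [-6, 6]].
det(H) = 12·6 − (-6)² = 36.
det(H) > 0 and tr(H) = 18 > 0, so H is positive definite and the point is a local minimum.

local minimum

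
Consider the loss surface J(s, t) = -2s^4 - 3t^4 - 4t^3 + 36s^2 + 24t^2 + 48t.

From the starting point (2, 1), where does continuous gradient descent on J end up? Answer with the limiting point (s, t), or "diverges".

J is separable, so gradient descent decouples: s follows -∂J/∂s, t follows -∂J/∂t.
∂J/∂s = -8s(s - 3)(s + 3); at s=2 this is 80, so s decreases.
∂J/∂t = -12(t - 2)(t + 1)(t + 2); at t=1 this is 72, so t decreases.
s converges to its nearest critical value 0 (a local min of the s-part); t converges to -1. The iterate converges to (0, -1).

(0, -1)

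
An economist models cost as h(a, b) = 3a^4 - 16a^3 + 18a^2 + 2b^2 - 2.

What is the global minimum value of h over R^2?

h(a,b) separates as P(a) + Q(b) − 2, so its minimum is min P + min Q − 2.
P'(a) = 12a(a - 3)(a - 1) vanishes at a ∈ {0, 1, 3}; Q'(b) = 4b vanishes at b ∈ {0}.
Local minima of P (where P''>0): P(0)=0, P(3)=-27. Local minima of Q: Q(0)=0.
So the global minimum of h is P(3) + Q(0) − 2 = -27 + 0 − 2 = -29, attained at (3, 0).

-29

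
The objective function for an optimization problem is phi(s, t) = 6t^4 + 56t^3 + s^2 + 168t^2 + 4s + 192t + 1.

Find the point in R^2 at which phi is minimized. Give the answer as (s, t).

phi(s,t) separates as P(s) + Q(t) + 1, so its minimum is min P + min Q + 1.
P'(s) = 2s + 4 vanishes at s ∈ {-2}; Q'(t) = 24(t + 1)(t + 2)(t + 4) vanishes at t ∈ {-4, -2, -1}.
Local minima of P (where P''>0): P(-2)=-4. Local minima of Q: Q(-4)=-128, Q(-1)=-74.
So the global minimum of phi is P(-2) + Q(-4) + 1 = -4 − 128 + 1 = -131, attained at (-2, -4).

(-2, -4)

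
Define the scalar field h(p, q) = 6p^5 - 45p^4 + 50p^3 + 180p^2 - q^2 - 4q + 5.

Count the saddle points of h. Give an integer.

2

h separates as a function of p plus a function of q, so ∇h=0 decouples.
∂h/∂p = 30p(p - 4)(p - 3)(p + 1) = 0 at p ∈ {-1, 0, 3, 4}; ∂h/∂q = -2(q + 2) = 0 at q ∈ {-2}.
The Hessian is diagonal: diag(h_pp, h_qq). Second derivatives: h_pp(-1)=-600, h_pp(0)=360, h_pp(3)=-360, h_pp(4)=600; h_qq(-2)=-2.
Saddle points occur where the two diagonal entries have opposite signs: (0, -2), (4, -2). Count: 2.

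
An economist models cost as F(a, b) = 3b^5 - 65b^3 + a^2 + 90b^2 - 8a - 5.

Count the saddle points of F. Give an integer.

2

F separates as a function of a plus a function of b, so ∇F=0 decouples.
∂F/∂a = 2(a - 4) = 0 at a ∈ {4}; ∂F/∂b = 15b(b - 3)(b - 1)(b + 4) = 0 at b ∈ {-4, 0, 1, 3}.
The Hessian is diagonal: diag(F_aa, F_bb). Second derivatives: F_aa(4)=2; F_bb(-4)=-2100, F_bb(0)=180, F_bb(1)=-150, F_bb(3)=630.
Saddle points occur where the two diagonal entries have opposite signs: (4, -4), (4, 1). Count: 2.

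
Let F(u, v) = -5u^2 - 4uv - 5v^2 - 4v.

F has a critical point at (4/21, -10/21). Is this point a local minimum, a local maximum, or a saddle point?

The Hessian of F is constant: H = [[-10, -4], [-4, -10]].
det(H) = (-10)·(-10) − (-4)² = 84.
det(H) > 0 and tr(H) = -20 < 0, so H is negative definite and the point is a local maximum.

local maximum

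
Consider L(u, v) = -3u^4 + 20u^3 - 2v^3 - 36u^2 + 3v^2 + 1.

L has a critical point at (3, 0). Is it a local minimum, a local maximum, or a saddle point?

saddle point

The mixed partial ∂²L/∂u∂v is 0, so the Hessian at any point is diag(L_uu, L_vv) = diag(12(-3u^2 + 10u - 6), 6(-2v + 1)).
At (3, 0): H = diag(-36, 6).
The eigenvalues have opposite signs, so H is indefinite: a saddle point.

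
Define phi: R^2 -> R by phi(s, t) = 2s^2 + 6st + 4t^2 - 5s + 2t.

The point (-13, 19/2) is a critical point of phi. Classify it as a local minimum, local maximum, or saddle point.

The Hessian of phi is constant: H = [[4, 6], [6, 8]].
det(H) = 4·8 − 6² = -4.
Since det(H) < 0, H is indefinite and the critical point is a saddle point.

saddle point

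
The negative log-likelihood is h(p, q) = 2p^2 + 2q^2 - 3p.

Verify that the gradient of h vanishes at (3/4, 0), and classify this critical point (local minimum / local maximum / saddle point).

∇h = (4p - 3, 4q); substituting (3/4, 0) gives ∇h = (0, 0), so (3/4, 0) is indeed a critical point.
The Hessian of h is constant: H = [[4, 0], [0, 4]].
det(H) = 4·4 − 0² = 16.
det(H) > 0 and tr(H) = 8 > 0, so H is positive definite and the point is a local minimum.

local minimum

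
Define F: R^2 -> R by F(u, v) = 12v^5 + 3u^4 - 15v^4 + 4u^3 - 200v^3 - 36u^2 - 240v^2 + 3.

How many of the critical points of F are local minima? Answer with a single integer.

F separates as a function of u plus a function of v, so ∇F=0 decouples.
∂F/∂u = 12u(u - 2)(u + 3) = 0 at u ∈ {-3, 0, 2}; ∂F/∂v = 60v(v - 4)(v + 1)(v + 2) = 0 at v ∈ {-2, -1, 0, 4}.
The Hessian is diagonal: diag(F_uu, F_vv). Second derivatives: F_uu(-3)=180, F_uu(0)=-72, F_uu(2)=120; F_vv(-2)=-720, F_vv(-1)=300, F_vv(0)=-480, F_vv(4)=7200.
Local minima occur where both diagonal entries positive: (-3, -1), (-3, 4), (2, -1), (2, 4). Count: 4.

4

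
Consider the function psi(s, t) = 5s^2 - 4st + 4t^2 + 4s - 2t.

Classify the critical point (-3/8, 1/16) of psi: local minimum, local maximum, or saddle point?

local minimum

The Hessian of psi is constant: H = [[10, -4], [-4, 8]].
det(H) = 10·8 − (-4)² = 64.
det(H) > 0 and tr(H) = 18 > 0, so H is positive definite and the point is a local minimum.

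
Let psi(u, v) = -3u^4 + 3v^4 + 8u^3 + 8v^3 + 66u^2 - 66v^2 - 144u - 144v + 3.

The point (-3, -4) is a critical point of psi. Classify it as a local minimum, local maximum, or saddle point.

The mixed partial ∂²psi/∂u∂v is 0, so the Hessian at any point is diag(psi_uu, psi_vv) = diag(12(-3u^2 + 4u + 11), 12(3v^2 + 4v - 11)).
At (-3, -4): H = diag(-336, 252).
The eigenvalues have opposite signs, so H is indefinite: a saddle point.

saddle point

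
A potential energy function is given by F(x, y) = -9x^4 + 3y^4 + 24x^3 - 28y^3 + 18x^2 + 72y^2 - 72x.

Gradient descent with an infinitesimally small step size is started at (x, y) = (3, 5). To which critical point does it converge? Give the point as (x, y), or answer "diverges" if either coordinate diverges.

F is separable, so gradient descent decouples: x follows -∂F/∂x, y follows -∂F/∂y.
∂F/∂x = -36(x - 2)(x - 1)(x + 1); at x=3 this is -288, so x increases.
∂F/∂y = 12y(y - 4)(y - 3); at y=5 this is 120, so y decreases.
The x-coordinate has no critical point in that direction and runs off to infinity.

diverges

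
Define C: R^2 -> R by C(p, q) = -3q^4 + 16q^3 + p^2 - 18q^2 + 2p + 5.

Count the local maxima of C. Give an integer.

C separates as a function of p plus a function of q, so ∇C=0 decouples.
∂C/∂p = 2(p + 1) = 0 at p ∈ {-1}; ∂C/∂q = -12q(q - 3)(q - 1) = 0 at q ∈ {0, 1, 3}.
The Hessian is diagonal: diag(C_pp, C_qq). Second derivatives: C_pp(-1)=2; C_qq(0)=-36, C_qq(1)=24, C_qq(3)=-72.
Local maxima occur where both diagonal entries negative: none. Count: 0.

0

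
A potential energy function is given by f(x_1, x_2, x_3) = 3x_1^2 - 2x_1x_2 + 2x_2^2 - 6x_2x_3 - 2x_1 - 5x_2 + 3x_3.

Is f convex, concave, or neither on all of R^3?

neither

f is quadratic, so its Hessian is the constant matrix H = [[6, -2, 0], [-2, 4, -6], [0, -6, 0]].
Leading principal minors: 6, 20, -216.
Neither pattern holds ⇒ H is indefinite ⇒ neither convex nor concave.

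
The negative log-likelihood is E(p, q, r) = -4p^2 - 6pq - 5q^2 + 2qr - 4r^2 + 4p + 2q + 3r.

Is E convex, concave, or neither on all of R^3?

concave

E is quadratic, so its Hessian is the constant matrix H = [[-8, -6, 0], [-6, -10, 2], [0, 2, -8]].
Leading principal minors: -8, 44, -320.
Signs alternate −, +, − ⇒ H ≺ 0 ⇒ concave.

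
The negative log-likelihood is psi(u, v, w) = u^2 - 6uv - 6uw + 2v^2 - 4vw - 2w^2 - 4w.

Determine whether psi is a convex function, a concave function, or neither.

psi is quadratic, so its Hessian is the constant matrix H = [[2, -6, -6], [-6, 4, -4], [-6, -4, -4]].
Leading principal minors: 2, -28, -352.
Neither pattern holds ⇒ H is indefinite ⇒ neither convex nor concave.

neither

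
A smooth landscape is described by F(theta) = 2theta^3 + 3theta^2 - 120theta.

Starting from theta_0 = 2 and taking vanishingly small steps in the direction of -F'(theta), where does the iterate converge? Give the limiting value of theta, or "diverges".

4

F'(theta) = 6(theta - 4)(theta + 5), so F'(2) = -84.
Gradient descent moves in the -F' direction, i.e. theta is increasing.
The nearest critical point in that direction is theta = 4, where F'' = 54 > 0 (a local minimum). The iterate converges there.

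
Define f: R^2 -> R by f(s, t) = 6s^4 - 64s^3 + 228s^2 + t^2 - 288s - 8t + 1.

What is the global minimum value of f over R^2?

f(s,t) separates as P(s) + Q(t) + 1, so its minimum is min P + min Q + 1.
P'(s) = 24(s - 4)(s - 3)(s - 1) vanishes at s ∈ {1, 3, 4}; Q'(t) = 2(t - 4) vanishes at t ∈ {4}.
Local minima of P (where P''>0): P(1)=-118, P(4)=-64. Local minima of Q: Q(4)=-16.
So the global minimum of f is P(1) + Q(4) + 1 = -118 − 16 + 1 = -133, attained at (1, 4).

-133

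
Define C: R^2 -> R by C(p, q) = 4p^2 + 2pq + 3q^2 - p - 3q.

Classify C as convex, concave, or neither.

C is quadratic, so its Hessian is the constant matrix H = [[8, 2], [2, 6]].
det(H) = 44, tr(H) = 14.
det(H) > 0 and tr(H) > 0, so H is positive definite everywhere: convex.

convex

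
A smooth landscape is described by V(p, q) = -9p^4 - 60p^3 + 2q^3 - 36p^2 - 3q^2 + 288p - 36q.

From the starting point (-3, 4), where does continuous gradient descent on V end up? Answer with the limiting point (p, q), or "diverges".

(-2, 3)

V is separable, so gradient descent decouples: p follows -∂V/∂p, q follows -∂V/∂q.
∂V/∂p = -36(p - 1)(p + 2)(p + 4); at p=-3 this is -144, so p increases.
∂V/∂q = 6(q - 3)(q + 2); at q=4 this is 36, so q decreases.
p converges to its nearest critical value -2 (a local min of the p-part); q converges to 3. The iterate converges to (-2, 3).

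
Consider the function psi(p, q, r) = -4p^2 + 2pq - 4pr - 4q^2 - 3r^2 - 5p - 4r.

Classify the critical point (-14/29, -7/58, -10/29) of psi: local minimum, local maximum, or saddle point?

local maximum

The Hessian is constant: H = [[-8, 2, -4], [2, -8, 0], [-4, 0, -6]].
Leading principal minors: Δ₁ = -8, Δ₂ = 60, Δ₃ = -232.
The minors alternate sign starting negative (−, +, −), so H is negative definite: a local maximum.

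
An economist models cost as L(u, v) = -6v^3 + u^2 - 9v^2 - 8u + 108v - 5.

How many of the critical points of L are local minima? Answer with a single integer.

1

L separates as a function of u plus a function of v, so ∇L=0 decouples.
∂L/∂u = 2(u - 4) = 0 at u ∈ {4}; ∂L/∂v = -18(v - 2)(v + 3) = 0 at v ∈ {-3, 2}.
The Hessian is diagonal: diag(L_uu, L_vv). Second derivatives: L_uu(4)=2; L_vv(-3)=90, L_vv(2)=-90.
Local minima occur where both diagonal entries positive: (4, -3). Count: 1.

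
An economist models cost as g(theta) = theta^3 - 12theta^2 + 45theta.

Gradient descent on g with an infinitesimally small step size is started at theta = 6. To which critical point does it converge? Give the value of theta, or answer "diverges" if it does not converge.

5

g'(theta) = 3(theta - 5)(theta - 3), so g'(6) = 9.
Gradient descent moves in the -g' direction, i.e. theta is decreasing.
The nearest critical point in that direction is theta = 5, where g'' = 6 > 0 (a local minimum). The iterate converges there.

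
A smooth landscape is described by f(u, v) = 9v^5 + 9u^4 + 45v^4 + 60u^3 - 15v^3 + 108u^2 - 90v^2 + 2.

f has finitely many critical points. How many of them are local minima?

f separates as a function of u plus a function of v, so ∇f=0 decouples.
∂f/∂u = 36u(u + 2)(u + 3) = 0 at u ∈ {-3, -2, 0}; ∂f/∂v = 45v(v - 1)(v + 1)(v + 4) = 0 at v ∈ {-4, -1, 0, 1}.
The Hessian is diagonal: diag(f_uu, f_vv). Second derivatives: f_uu(-3)=108, f_uu(-2)=-72, f_uu(0)=216; f_vv(-4)=-2700, f_vv(-1)=270, f_vv(0)=-180, f_vv(1)=450.
Local minima occur where both diagonal entries positive: (-3, -1), (-3, 1), (0, -1), (0, 1). Count: 4.

4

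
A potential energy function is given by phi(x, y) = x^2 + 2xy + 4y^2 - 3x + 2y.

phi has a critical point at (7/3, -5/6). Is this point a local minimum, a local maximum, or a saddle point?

local minimum

The Hessian of phi is constant: H = [[2, 2], [2, 8]].
det(H) = 2·8 − 2² = 12.
det(H) > 0 and tr(H) = 10 > 0, so H is positive definite and the point is a local minimum.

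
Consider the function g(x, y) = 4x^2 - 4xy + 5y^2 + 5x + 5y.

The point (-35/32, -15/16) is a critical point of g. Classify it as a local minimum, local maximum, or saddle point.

The Hessian of g is constant: H = [[8, -4], [-4, 10]].
det(H) = 8·10 − (-4)² = 64.
det(H) > 0 and tr(H) = 18 > 0, so H is positive definite and the point is a local minimum.

local minimum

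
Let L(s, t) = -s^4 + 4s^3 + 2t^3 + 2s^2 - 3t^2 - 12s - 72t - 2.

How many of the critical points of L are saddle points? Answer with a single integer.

3

L separates as a function of s plus a function of t, so ∇L=0 decouples.
∂L/∂s = -4(s - 3)(s - 1)(s + 1) = 0 at s ∈ {-1, 1, 3}; ∂L/∂t = 6(t - 4)(t + 3) = 0 at t ∈ {-3, 4}.
The Hessian is diagonal: diag(L_ss, L_tt). Second derivatives: L_ss(-1)=-32, L_ss(1)=16, L_ss(3)=-32; L_tt(-3)=-42, L_tt(4)=42.
Saddle points occur where the two diagonal entries have opposite signs: (-1, 4), (1, -3), (3, 4). Count: 3.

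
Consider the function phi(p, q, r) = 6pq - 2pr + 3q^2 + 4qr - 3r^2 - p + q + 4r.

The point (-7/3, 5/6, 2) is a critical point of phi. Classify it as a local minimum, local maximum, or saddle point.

saddle point

The Hessian is constant: H = [[0, 6, -2], [6, 6, 4], [-2, 4, -6]].
Leading principal minors: Δ₁ = 0, Δ₂ = -36, Δ₃ = 96.
The minors fit neither the all-positive nor the alternating-sign pattern, so H is indefinite: a saddle point.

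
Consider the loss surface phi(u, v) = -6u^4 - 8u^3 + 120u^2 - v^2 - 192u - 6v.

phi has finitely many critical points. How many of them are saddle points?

phi separates as a function of u plus a function of v, so ∇phi=0 decouples.
∂phi/∂u = -24(u - 2)(u - 1)(u + 4) = 0 at u ∈ {-4, 1, 2}; ∂phi/∂v = -2(v + 3) = 0 at v ∈ {-3}.
The Hessian is diagonal: diag(phi_uu, phi_vv). Second derivatives: phi_uu(-4)=-720, phi_uu(1)=120, phi_uu(2)=-144; phi_vv(-3)=-2.
Saddle points occur where the two diagonal entries have opposite signs: (1, -3). Count: 1.

1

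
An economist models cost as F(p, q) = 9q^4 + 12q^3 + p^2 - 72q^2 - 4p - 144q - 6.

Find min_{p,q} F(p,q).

-346

F(p,q) separates as A(p) + B(q) − 6, so its minimum is min A + min B − 6.
A'(p) = 2p - 4 vanishes at p ∈ {2}; B'(q) = 36(q - 2)(q + 1)(q + 2) vanishes at q ∈ {-2, -1, 2}.
Local minima of A (where A''>0): A(2)=-4. Local minima of B: B(-2)=48, B(2)=-336.
So the global minimum of F is A(2) + B(2) − 6 = -4 − 336 − 6 = -346, attained at (2, 2).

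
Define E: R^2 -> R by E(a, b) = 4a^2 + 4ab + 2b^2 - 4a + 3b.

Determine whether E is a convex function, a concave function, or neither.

convex

E is quadratic, so its Hessian is the constant matrix H = [[8, 4], [4, 4]].
det(H) = 16, tr(H) = 12.
det(H) > 0 and tr(H) > 0, so H is positive definite everywhere: convex.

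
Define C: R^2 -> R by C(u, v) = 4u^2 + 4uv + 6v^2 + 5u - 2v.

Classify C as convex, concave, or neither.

C is quadratic, so its Hessian is the constant matrix H = [[8, 4], [4, 12]].
det(H) = 80, tr(H) = 20.
det(H) > 0 and tr(H) > 0, so H is positive definite everywhere: convex.

convex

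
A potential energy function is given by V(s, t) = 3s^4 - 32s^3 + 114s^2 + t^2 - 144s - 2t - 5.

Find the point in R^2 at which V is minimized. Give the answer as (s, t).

V(s,t) separates as P(s) + Q(t) − 5, so its minimum is min P + min Q − 5.
P'(s) = 12(s - 4)(s - 3)(s - 1) vanishes at s ∈ {1, 3, 4}; Q'(t) = 2(t - 1) vanishes at t ∈ {1}.
Local minima of P (where P''>0): P(1)=-59, P(4)=-32. Local minima of Q: Q(1)=-1.
So the global minimum of V is P(1) + Q(1) − 5 = -59 − 1 − 5 = -65, attained at (1, 1).

(1, 1)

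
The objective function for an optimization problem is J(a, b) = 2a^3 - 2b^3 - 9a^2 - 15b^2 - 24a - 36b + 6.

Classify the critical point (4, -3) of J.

The mixed partial ∂²J/∂a∂b is 0, so the Hessian at any point is diag(J_aa, J_bb) = diag(6(2a - 3), -6(2b + 5)).
At (4, -3): H = diag(30, 6).
Both eigenvalues are positive, so H is positive definite: a local minimum.

local minimum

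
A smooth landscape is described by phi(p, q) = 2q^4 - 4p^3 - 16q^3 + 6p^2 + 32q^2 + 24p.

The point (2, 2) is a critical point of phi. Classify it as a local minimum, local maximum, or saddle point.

local maximum

The mixed partial ∂²phi/∂p∂q is 0, so the Hessian at any point is diag(phi_pp, phi_qq) = diag(12(-2p + 1), 8(3q^2 - 12q + 8)).
At (2, 2): H = diag(-36, -32).
Both eigenvalues are negative, so H is negative definite: a local maximum.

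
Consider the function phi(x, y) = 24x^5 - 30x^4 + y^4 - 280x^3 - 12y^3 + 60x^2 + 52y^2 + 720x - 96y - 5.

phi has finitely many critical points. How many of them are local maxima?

phi separates as a function of x plus a function of y, so ∇phi=0 decouples.
∂phi/∂x = 120(x - 3)(x - 1)(x + 1)(x + 2) = 0 at x ∈ {-2, -1, 1, 3}; ∂phi/∂y = 4(y - 4)(y - 3)(y - 2) = 0 at y ∈ {2, 3, 4}.
The Hessian is diagonal: diag(phi_xx, phi_yy). Second derivatives: phi_xx(-2)=-1800, phi_xx(-1)=960, phi_xx(1)=-1440, phi_xx(3)=4800; phi_yy(2)=8, phi_yy(3)=-4, phi_yy(4)=8.
Local maxima occur where both diagonal entries negative: (-2, 3), (1, 3). Count: 2.

2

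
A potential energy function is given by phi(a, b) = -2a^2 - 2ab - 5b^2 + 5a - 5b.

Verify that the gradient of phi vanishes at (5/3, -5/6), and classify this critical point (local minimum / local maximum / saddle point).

local maximum

∇phi = (-4a - 2b + 5, -2a - 10b - 5); substituting (5/3, -5/6) gives ∇phi = (0, 0), so (5/3, -5/6) is indeed a critical point.
The Hessian of phi is constant: H = [[-4, -2], [-2, -10]].
det(H) = (-4)·(-10) − (-2)² = 36.
det(H) > 0 and tr(H) = -14 < 0, so H is negative definite and the point is a local maximum.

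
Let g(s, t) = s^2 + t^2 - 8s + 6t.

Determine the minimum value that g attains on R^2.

g(s,t) separates as P(s) + Q(t), so its minimum is min P + min Q.
P'(s) = 2s - 8 vanishes at s ∈ {4}; Q'(t) = 2(t + 3) vanishes at t ∈ {-3}.
Local minima of P (where P''>0): P(4)=-16. Local minima of Q: Q(-3)=-9.
So the global minimum of g is P(4) + Q(-3) = -16 − 9 = -25, attained at (4, -3).

-25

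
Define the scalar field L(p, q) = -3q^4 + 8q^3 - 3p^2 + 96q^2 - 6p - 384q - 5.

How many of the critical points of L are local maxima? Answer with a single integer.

L separates as a function of p plus a function of q, so ∇L=0 decouples.
∂L/∂p = -6(p + 1) = 0 at p ∈ {-1}; ∂L/∂q = -12(q - 4)(q - 2)(q + 4) = 0 at q ∈ {-4, 2, 4}.
The Hessian is diagonal: diag(L_pp, L_qq). Second derivatives: L_pp(-1)=-6; L_qq(-4)=-576, L_qq(2)=144, L_qq(4)=-192.
Local maxima occur where both diagonal entries negative: (-1, -4), (-1, 4). Count: 2.

2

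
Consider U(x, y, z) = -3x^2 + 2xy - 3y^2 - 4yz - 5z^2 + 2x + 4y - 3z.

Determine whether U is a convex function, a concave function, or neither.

U is quadratic, so its Hessian is the constant matrix H = [[-6, 2, 0], [2, -6, -4], [0, -4, -10]].
Leading principal minors: -6, 32, -224.
Signs alternate −, +, − ⇒ H ≺ 0 ⇒ concave.

concave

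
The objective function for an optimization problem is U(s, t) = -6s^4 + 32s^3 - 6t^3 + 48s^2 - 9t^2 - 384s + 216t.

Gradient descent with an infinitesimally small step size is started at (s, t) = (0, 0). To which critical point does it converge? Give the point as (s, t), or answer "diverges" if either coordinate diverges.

(2, -4)

U is separable, so gradient descent decouples: s follows -∂U/∂s, t follows -∂U/∂t.
∂U/∂s = -24(s - 4)(s - 2)(s + 2); at s=0 this is -384, so s increases.
∂U/∂t = -18(t - 3)(t + 4); at t=0 this is 216, so t decreases.
s converges to its nearest critical value 2 (a local min of the s-part); t converges to -4. The iterate converges to (2, -4).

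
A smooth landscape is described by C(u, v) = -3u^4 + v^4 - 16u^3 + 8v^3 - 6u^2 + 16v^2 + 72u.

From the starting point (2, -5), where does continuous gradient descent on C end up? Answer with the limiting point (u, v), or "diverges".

diverges

C is separable, so gradient descent decouples: u follows -∂C/∂u, v follows -∂C/∂v.
∂C/∂u = -12(u - 1)(u + 2)(u + 3); at u=2 this is -240, so u increases.
∂C/∂v = 4v(v + 2)(v + 4); at v=-5 this is -60, so v increases.
The u-coordinate has no critical point in that direction and runs off to infinity.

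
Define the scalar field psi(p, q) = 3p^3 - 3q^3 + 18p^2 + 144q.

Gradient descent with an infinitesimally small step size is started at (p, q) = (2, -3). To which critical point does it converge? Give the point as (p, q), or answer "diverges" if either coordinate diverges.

psi is separable, so gradient descent decouples: p follows -∂psi/∂p, q follows -∂psi/∂q.
∂psi/∂p = 9p(p + 4); at p=2 this is 108, so p decreases.
∂psi/∂q = -9(q - 4)(q + 4); at q=-3 this is 63, so q decreases.
p converges to its nearest critical value 0 (a local min of the p-part); q converges to -4. The iterate converges to (0, -4).

(0, -4)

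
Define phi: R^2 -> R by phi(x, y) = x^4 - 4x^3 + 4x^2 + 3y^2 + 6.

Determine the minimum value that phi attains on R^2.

6

phi(x,y) separates as P(x) + Q(y) + 6, so its minimum is min P + min Q + 6.
P'(x) = 4x(x - 2)(x - 1) vanishes at x ∈ {0, 1, 2}; Q'(y) = 6y vanishes at y ∈ {0}.
Local minima of P (where P''>0): P(0)=0, P(2)=0. Local minima of Q: Q(0)=0.
So the global minimum of phi is P(0) + Q(0) + 6 = 0 + 0 + 6 = 6, attained at (0, 0).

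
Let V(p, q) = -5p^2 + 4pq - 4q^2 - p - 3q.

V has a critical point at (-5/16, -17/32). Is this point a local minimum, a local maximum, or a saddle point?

The Hessian of V is constant: H = [[-10, 4], [4, -8]].
det(H) = (-10)·(-8) − 4² = 64.
det(H) > 0 and tr(H) = -18 < 0, so H is negative definite and the point is a local maximum.

local maximum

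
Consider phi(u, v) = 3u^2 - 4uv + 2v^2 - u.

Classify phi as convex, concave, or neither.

convex

phi is quadratic, so its Hessian is the constant matrix H = [[6, -4], [-4, 4]].
det(H) = 8, tr(H) = 10.
det(H) > 0 and tr(H) > 0, so H is positive definite everywhere: convex.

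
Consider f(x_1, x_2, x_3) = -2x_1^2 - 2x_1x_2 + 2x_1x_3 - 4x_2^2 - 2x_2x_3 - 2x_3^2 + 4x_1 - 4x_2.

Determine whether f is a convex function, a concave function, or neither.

concave

f is quadratic, so its Hessian is the constant matrix H = [[-4, -2, 2], [-2, -8, -2], [2, -2, -4]].
Leading principal minors: -4, 28, -48.
Signs alternate −, +, − ⇒ H ≺ 0 ⇒ concave.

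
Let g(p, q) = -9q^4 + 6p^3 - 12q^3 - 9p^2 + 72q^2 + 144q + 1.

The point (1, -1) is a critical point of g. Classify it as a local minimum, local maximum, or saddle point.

local minimum

The mixed partial ∂²g/∂p∂q is 0, so the Hessian at any point is diag(g_pp, g_qq) = diag(18(2p - 1), 36(-3q^2 - 2q + 4)).
At (1, -1): H = diag(18, 108).
Both eigenvalues are positive, so H is positive definite: a local minimum.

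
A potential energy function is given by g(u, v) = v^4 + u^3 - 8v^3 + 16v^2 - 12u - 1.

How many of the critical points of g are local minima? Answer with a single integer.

g separates as a function of u plus a function of v, so ∇g=0 decouples.
∂g/∂u = 3(u - 2)(u + 2) = 0 at u ∈ {-2, 2}; ∂g/∂v = 4v(v - 4)(v - 2) = 0 at v ∈ {0, 2, 4}.
The Hessian is diagonal: diag(g_uu, g_vv). Second derivatives: g_uu(-2)=-12, g_uu(2)=12; g_vv(0)=32, g_vv(2)=-16, g_vv(4)=32.
Local minima occur where both diagonal entries positive: (2, 0), (2, 4). Count: 2.

2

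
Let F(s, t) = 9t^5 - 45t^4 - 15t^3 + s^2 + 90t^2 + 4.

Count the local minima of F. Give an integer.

F separates as a function of s plus a function of t, so ∇F=0 decouples.
∂F/∂s = 2s = 0 at s ∈ {0}; ∂F/∂t = 45t(t - 4)(t - 1)(t + 1) = 0 at t ∈ {-1, 0, 1, 4}.
The Hessian is diagonal: diag(F_ss, F_tt). Second derivatives: F_ss(0)=2; F_tt(-1)=-450, F_tt(0)=180, F_tt(1)=-270, F_tt(4)=2700.
Local minima occur where both diagonal entries positive: (0, 0), (0, 4). Count: 2.

2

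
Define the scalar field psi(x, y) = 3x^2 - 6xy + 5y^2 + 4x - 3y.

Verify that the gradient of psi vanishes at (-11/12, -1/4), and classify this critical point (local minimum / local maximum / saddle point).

local minimum

∇psi = (6x - 6y + 4, -6x + 10y - 3); substituting (-11/12, -1/4) gives ∇psi = (0, 0), so (-11/12, -1/4) is indeed a critical point.
The Hessian of psi is constant: H = [[6, -6], [-6, 10]].
det(H) = 6·10 − (-6)² = 24.
det(H) > 0 and tr(H) = 16 > 0, so H is positive definite and the point is a local minimum.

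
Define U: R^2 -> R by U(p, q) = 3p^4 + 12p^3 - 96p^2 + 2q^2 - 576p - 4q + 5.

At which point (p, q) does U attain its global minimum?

U(p,q) separates as A(p) + B(q) + 5, so its minimum is min A + min B + 5.
A'(p) = 12(p - 4)(p + 3)(p + 4) vanishes at p ∈ {-4, -3, 4}; B'(q) = 4q - 4 vanishes at q ∈ {1}.
Local minima of A (where A''>0): A(-4)=768, A(4)=-2304. Local minima of B: B(1)=-2.
So the global minimum of U is A(4) + B(1) + 5 = -2304 − 2 + 5 = -2301, attained at (4, 1).

(4, 1)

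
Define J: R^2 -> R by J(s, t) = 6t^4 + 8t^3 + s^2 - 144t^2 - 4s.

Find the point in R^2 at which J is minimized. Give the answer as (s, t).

(2, -4)

J(s,t) separates as P(s) + Q(t), so its minimum is min P + min Q.
P'(s) = 2s - 4 vanishes at s ∈ {2}; Q'(t) = 24t(t - 3)(t + 4) vanishes at t ∈ {-4, 0, 3}.
Local minima of P (where P''>0): P(2)=-4. Local minima of Q: Q(-4)=-1280, Q(3)=-594.
So the global minimum of J is P(2) + Q(-4) = -4 − 1280 = -1284, attained at (2, -4).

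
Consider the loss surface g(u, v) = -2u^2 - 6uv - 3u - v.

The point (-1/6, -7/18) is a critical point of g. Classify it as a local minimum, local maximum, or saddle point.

saddle point

The Hessian of g is constant: H = [[-4, -6], [-6, 0]].
det(H) = (-4)·0 − (-6)² = -36.
Since det(H) < 0, H is indefinite and the critical point is a saddle point.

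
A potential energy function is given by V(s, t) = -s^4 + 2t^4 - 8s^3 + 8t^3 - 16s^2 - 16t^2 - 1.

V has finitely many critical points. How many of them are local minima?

V separates as a function of s plus a function of t, so ∇V=0 decouples.
∂V/∂s = -4s(s + 2)(s + 4) = 0 at s ∈ {-4, -2, 0}; ∂V/∂t = 8t(t - 1)(t + 4) = 0 at t ∈ {-4, 0, 1}.
The Hessian is diagonal: diag(V_ss, V_tt). Second derivatives: V_ss(-4)=-32, V_ss(-2)=16, V_ss(0)=-32; V_tt(-4)=160, V_tt(0)=-32, V_tt(1)=40.
Local minima occur where both diagonal entries positive: (-2, -4), (-2, 1). Count: 2.

2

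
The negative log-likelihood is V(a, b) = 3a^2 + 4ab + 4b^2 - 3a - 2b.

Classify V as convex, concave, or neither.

convex

V is quadratic, so its Hessian is the constant matrix H = [[6, 4], [4, 8]].
det(H) = 32, tr(H) = 14.
det(H) > 0 and tr(H) > 0, so H is positive definite everywhere: convex.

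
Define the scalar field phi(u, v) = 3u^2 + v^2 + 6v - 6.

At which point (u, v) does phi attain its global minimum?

(0, -3)

phi(u,v) separates as P(u) + Q(v) − 6, so its minimum is min P + min Q − 6.
P'(u) = 6u vanishes at u ∈ {0}; Q'(v) = 2v + 6 vanishes at v ∈ {-3}.
Local minima of P (where P''>0): P(0)=0. Local minima of Q: Q(-3)=-9.
So the global minimum of phi is P(0) + Q(-3) − 6 = 0 − 9 − 6 = -15, attained at (0, -3).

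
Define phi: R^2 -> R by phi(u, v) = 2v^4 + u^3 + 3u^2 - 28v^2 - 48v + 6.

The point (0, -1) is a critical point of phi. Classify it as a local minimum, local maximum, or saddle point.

saddle point

The mixed partial ∂²phi/∂u∂v is 0, so the Hessian at any point is diag(phi_uu, phi_vv) = diag(6(u + 1), 8(3v^2 - 7)).
At (0, -1): H = diag(6, -32).
The eigenvalues have opposite signs, so H is indefinite: a saddle point.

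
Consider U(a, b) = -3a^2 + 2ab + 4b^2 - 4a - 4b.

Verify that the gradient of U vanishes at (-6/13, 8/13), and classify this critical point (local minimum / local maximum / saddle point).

saddle point

∇U = (-6a + 2b - 4, 2a + 8b - 4); substituting (-6/13, 8/13) gives ∇U = (0, 0), so (-6/13, 8/13) is indeed a critical point.
The Hessian of U is constant: H = [[-6, 2], [2, 8]].
det(H) = (-6)·8 − 2² = -52.
Since det(H) < 0, H is indefinite and the critical point is a saddle point.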